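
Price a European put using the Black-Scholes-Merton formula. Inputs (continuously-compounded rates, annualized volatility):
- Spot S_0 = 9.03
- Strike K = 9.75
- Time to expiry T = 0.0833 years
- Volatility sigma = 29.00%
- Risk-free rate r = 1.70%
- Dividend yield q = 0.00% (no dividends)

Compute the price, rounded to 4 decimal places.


Answer: Price = 0.7850

Derivation:
d1 = (ln(S/K) + (r - q + 0.5*sigma^2) * T) / (sigma * sqrt(T)) = -0.85778820
d2 = d1 - sigma * sqrt(T) = -0.94148725
exp(-rT) = 0.99858490; exp(-qT) = 1.00000000
P = K * exp(-rT) * N(-d2) - S_0 * exp(-qT) * N(-d1)
N(-d1) = 0.80449529; N(-d2) = 0.82677239
P = 9.7500 * 0.99858490 * 0.82677239 - 9.0300 * 1.00000000 * 0.80449529 = 0.7850


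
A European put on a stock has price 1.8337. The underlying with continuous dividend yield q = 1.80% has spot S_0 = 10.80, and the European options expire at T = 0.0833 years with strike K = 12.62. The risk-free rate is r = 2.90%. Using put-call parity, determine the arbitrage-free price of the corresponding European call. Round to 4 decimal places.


Answer: Call price = 0.0280

Derivation:
Put-call parity: C - P = S_0 * exp(-qT) - K * exp(-rT).
S_0 * exp(-qT) = 10.8000 * 0.99850172 = 10.78381861
K * exp(-rT) = 12.6200 * 0.99758722 = 12.58955066
C = P + S*exp(-qT) - K*exp(-rT)
C = 1.8337 + 10.78381861 - 12.58955066 = 0.0280


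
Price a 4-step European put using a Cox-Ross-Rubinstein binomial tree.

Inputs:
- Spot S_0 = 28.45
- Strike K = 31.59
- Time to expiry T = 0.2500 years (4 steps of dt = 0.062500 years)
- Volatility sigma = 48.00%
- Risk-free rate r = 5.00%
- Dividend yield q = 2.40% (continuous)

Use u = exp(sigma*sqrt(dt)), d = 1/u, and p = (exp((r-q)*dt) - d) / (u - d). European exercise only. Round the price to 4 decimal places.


dt = T/N = 0.062500
u = exp(sigma*sqrt(dt)) = 1.127497; d = 1/u = 0.886920
p = (exp((r-q)*dt) - d) / (u - d) = 0.476796
Discount per step: exp(-r*dt) = 0.996880
Stock lattice S(k, i) with i counting down-moves:
  k=0: S(0,0) = 28.4500
  k=1: S(1,0) = 32.0773; S(1,1) = 25.2329
  k=2: S(2,0) = 36.1670; S(2,1) = 28.4500; S(2,2) = 22.3796
  k=3: S(3,0) = 40.7782; S(3,1) = 32.0773; S(3,2) = 25.2329; S(3,3) = 19.8489
  k=4: S(4,0) = 45.9773; S(4,1) = 36.1670; S(4,2) = 28.4500; S(4,3) = 22.3796; S(4,4) = 17.6044
Terminal payoffs V(N, i) = max(K - S_T, 0):
  V(4,0) = 0.000000; V(4,1) = 0.000000; V(4,2) = 3.140000; V(4,3) = 9.210437; V(4,4) = 13.985613
Backward induction: V(k, i) = exp(-r*dt) * [p * V(k+1, i) + (1-p) * V(k+1, i+1)].
  V(3,0) = exp(-r*dt) * [p*0.000000 + (1-p)*0.000000] = 0.000000
  V(3,1) = exp(-r*dt) * [p*0.000000 + (1-p)*3.140000] = 1.637734
  V(3,2) = exp(-r*dt) * [p*3.140000 + (1-p)*9.210437] = 6.296370
  V(3,3) = exp(-r*dt) * [p*9.210437 + (1-p)*13.985613] = 11.672295
  V(2,0) = exp(-r*dt) * [p*0.000000 + (1-p)*1.637734] = 0.854196
  V(2,1) = exp(-r*dt) * [p*1.637734 + (1-p)*6.296370] = 4.062436
  V(2,2) = exp(-r*dt) * [p*6.296370 + (1-p)*11.672295] = 9.080654
  V(1,0) = exp(-r*dt) * [p*0.854196 + (1-p)*4.062436] = 2.524857
  V(1,1) = exp(-r*dt) * [p*4.062436 + (1-p)*9.080654] = 6.667120
  V(0,0) = exp(-r*dt) * [p*2.524857 + (1-p)*6.667120] = 4.677465

Answer: Price = V(0,0) = 4.6775


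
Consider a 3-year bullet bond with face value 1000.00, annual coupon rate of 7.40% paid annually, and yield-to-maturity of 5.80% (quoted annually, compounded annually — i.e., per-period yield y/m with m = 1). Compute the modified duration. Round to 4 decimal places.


Coupon per period c = face * coupon_rate / m = 74.000000
Periods per year m = 1; per-period yield y/m = 0.058000
Number of cashflows N = 3
Cashflows (t years, CF_t, discount factor 1/(1+y/m)^(m*t), PV):
  t = 1.0000: CF_t = 74.000000, DF = 0.945180, PV = 69.943289
  t = 2.0000: CF_t = 74.000000, DF = 0.893364, PV = 66.108969
  t = 3.0000: CF_t = 1074.000000, DF = 0.844390, PV = 906.874684
Price P = sum_t PV_t = 1042.926942
First compute Macaulay numerator sum_t t * PV_t:
  t * PV_t at t = 1.0000: 69.943289
  t * PV_t at t = 2.0000: 132.217938
  t * PV_t at t = 3.0000: 2720.624051
Macaulay duration D = 2922.785278 / 1042.926942 = 2.802483
Modified duration = D / (1 + y/m) = 2.802483 / (1 + 0.058000) = 2.648850

Answer: Modified duration = 2.6488


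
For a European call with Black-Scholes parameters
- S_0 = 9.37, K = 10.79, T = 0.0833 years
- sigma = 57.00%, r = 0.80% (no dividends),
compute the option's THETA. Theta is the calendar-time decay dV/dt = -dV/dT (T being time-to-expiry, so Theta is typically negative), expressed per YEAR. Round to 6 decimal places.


Answer: Theta = -2.756320

Derivation:
d1 = -0.7714225346; d2 = -0.9359344490
phi(d1) = 0.2962697575; exp(-qT) = 1.0000000000; exp(-rT) = 0.9993338220
Theta = -S*exp(-qT)*phi(d1)*sigma/(2*sqrt(T)) - r*K*exp(-rT)*N(d2) + q*S*exp(-qT)*N(d1)
N(d1) = 0.2202282612; N(d2) = 0.1746534695; sqrt(T) = 0.2886173938
Term 1 = -9.3700 * 1.0000000000 * 0.2962697575 * 0.5700 / (2 * 0.2886173938) = -2.7412539608
Term 2 = -0.0080 * 10.7900 * 0.9993338220 * 0.1746534695 = -0.0150660441
Term 3 = 0 (no dividend yield, q = 0)
Theta = -2.7412539608 + (-0.0150660441) + (0.0000000000) = -2.756320


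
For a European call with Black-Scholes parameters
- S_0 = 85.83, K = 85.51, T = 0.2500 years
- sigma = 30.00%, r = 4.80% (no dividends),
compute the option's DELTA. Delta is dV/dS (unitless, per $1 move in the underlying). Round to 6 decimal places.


Answer: Delta = 0.571385

Derivation:
d1 = 0.1799017837; d2 = 0.0299017837
phi(d1) = 0.3925384208; exp(-qT) = 1.0000000000; exp(-rT) = 0.9880717129
N(d1) = 0.5713851626
Delta = exp(-qT) * N(d1) = 1.0000000000 * 0.5713851626 = 0.571385


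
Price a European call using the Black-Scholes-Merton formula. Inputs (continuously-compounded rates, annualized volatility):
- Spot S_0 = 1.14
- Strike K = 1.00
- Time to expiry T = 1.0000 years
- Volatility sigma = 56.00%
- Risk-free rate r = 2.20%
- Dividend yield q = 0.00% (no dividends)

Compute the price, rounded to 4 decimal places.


Answer: Price = 0.3229

Derivation:
d1 = (ln(S/K) + (r - q + 0.5*sigma^2) * T) / (sigma * sqrt(T)) = 0.55326475
d2 = d1 - sigma * sqrt(T) = -0.00673525
exp(-rT) = 0.97824024; exp(-qT) = 1.00000000
C = S_0 * exp(-qT) * N(d1) - K * exp(-rT) * N(d2)
N(d1) = 0.70995893; N(d2) = 0.49731305
C = 1.1400 * 1.00000000 * 0.70995893 - 1.0000 * 0.97824024 * 0.49731305 = 0.3229


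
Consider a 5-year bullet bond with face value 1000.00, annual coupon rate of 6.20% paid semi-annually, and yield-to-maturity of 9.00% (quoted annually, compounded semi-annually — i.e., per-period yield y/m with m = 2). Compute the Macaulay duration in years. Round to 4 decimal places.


Coupon per period c = face * coupon_rate / m = 31.000000
Periods per year m = 2; per-period yield y/m = 0.045000
Number of cashflows N = 10
Cashflows (t years, CF_t, discount factor 1/(1+y/m)^(m*t), PV):
  t = 0.5000: CF_t = 31.000000, DF = 0.956938, PV = 29.665072
  t = 1.0000: CF_t = 31.000000, DF = 0.915730, PV = 28.387628
  t = 1.5000: CF_t = 31.000000, DF = 0.876297, PV = 27.165195
  t = 2.0000: CF_t = 31.000000, DF = 0.838561, PV = 25.995402
  t = 2.5000: CF_t = 31.000000, DF = 0.802451, PV = 24.875982
  t = 3.0000: CF_t = 31.000000, DF = 0.767896, PV = 23.804768
  t = 3.5000: CF_t = 31.000000, DF = 0.734828, PV = 22.779682
  t = 4.0000: CF_t = 31.000000, DF = 0.703185, PV = 21.798739
  t = 4.5000: CF_t = 31.000000, DF = 0.672904, PV = 20.860037
  t = 5.0000: CF_t = 1031.000000, DF = 0.643928, PV = 663.889440
Price P = sum_t PV_t = 889.221946
Macaulay numerator sum_t t * PV_t:
  t * PV_t at t = 0.5000: 14.832536
  t * PV_t at t = 1.0000: 28.387628
  t * PV_t at t = 1.5000: 40.747792
  t * PV_t at t = 2.0000: 51.990803
  t * PV_t at t = 2.5000: 62.189956
  t * PV_t at t = 3.0000: 71.414304
  t * PV_t at t = 3.5000: 79.728888
  t * PV_t at t = 4.0000: 87.194956
  t * PV_t at t = 4.5000: 93.870168
  t * PV_t at t = 5.0000: 3319.447201
Macaulay duration D = (sum_t t * PV_t) / P = 3849.804231 / 889.221946 = 4.329408

Answer: Macaulay duration = 4.3294 years


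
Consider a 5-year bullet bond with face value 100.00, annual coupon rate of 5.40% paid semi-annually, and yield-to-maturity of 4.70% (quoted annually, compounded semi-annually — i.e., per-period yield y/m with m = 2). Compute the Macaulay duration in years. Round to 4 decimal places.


Answer: Macaulay duration = 4.4581 years

Derivation:
Coupon per period c = face * coupon_rate / m = 2.700000
Periods per year m = 2; per-period yield y/m = 0.023500
Number of cashflows N = 10
Cashflows (t years, CF_t, discount factor 1/(1+y/m)^(m*t), PV):
  t = 0.5000: CF_t = 2.700000, DF = 0.977040, PV = 2.638007
  t = 1.0000: CF_t = 2.700000, DF = 0.954606, PV = 2.577437
  t = 1.5000: CF_t = 2.700000, DF = 0.932688, PV = 2.518258
  t = 2.0000: CF_t = 2.700000, DF = 0.911273, PV = 2.460438
  t = 2.5000: CF_t = 2.700000, DF = 0.890350, PV = 2.403945
  t = 3.0000: CF_t = 2.700000, DF = 0.869907, PV = 2.348749
  t = 3.5000: CF_t = 2.700000, DF = 0.849934, PV = 2.294821
  t = 4.0000: CF_t = 2.700000, DF = 0.830419, PV = 2.242131
  t = 4.5000: CF_t = 2.700000, DF = 0.811352, PV = 2.190651
  t = 5.0000: CF_t = 102.700000, DF = 0.792723, PV = 81.412665
Price P = sum_t PV_t = 103.087102
Macaulay numerator sum_t t * PV_t:
  t * PV_t at t = 0.5000: 1.319003
  t * PV_t at t = 1.0000: 2.577437
  t * PV_t at t = 1.5000: 3.777387
  t * PV_t at t = 2.0000: 4.920875
  t * PV_t at t = 2.5000: 6.009863
  t * PV_t at t = 3.0000: 7.046248
  t * PV_t at t = 3.5000: 8.031874
  t * PV_t at t = 4.0000: 8.968524
  t * PV_t at t = 4.5000: 9.857928
  t * PV_t at t = 5.0000: 407.063327
Macaulay duration D = (sum_t t * PV_t) / P = 459.572467 / 103.087102 = 4.458099


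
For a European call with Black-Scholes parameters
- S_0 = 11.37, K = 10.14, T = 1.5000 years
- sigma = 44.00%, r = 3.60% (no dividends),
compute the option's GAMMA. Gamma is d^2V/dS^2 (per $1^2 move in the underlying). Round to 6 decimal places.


d1 = 0.5821069665; d2 = 0.0432192231
phi(d1) = 0.3367674004; exp(-qT) = 1.0000000000; exp(-rT) = 0.9474321065
Gamma = exp(-qT) * phi(d1) / (S * sigma * sqrt(T)) = 1.0000000000 * 0.3367674004 / (11.3700 * 0.4400 * 1.2247448714) = 0.054963

Answer: Gamma = 0.054963


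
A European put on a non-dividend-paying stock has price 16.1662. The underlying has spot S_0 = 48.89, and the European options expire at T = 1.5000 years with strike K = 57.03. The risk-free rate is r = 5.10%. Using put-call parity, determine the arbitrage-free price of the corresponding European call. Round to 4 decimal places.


Answer: Call price = 12.2263

Derivation:
Put-call parity: C - P = S_0 * exp(-qT) - K * exp(-rT).
S_0 * exp(-qT) = 48.8900 * 1.00000000 = 48.89000000
K * exp(-rT) = 57.0300 * 0.92635291 = 52.82990670
C = P + S*exp(-qT) - K*exp(-rT)
C = 16.1662 + 48.89000000 - 52.82990670 = 12.2263


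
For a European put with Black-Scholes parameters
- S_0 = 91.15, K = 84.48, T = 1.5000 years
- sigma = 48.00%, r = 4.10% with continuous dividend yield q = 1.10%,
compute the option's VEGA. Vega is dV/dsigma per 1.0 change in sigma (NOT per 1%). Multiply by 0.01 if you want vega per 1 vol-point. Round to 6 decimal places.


Answer: Vega = 38.664644

Derivation:
d1 = 0.4997497983; d2 = -0.0881277400
phi(d1) = 0.3521093622; exp(-qT) = 0.9836353794; exp(-rT) = 0.9403529457
Vega = S * exp(-qT) * phi(d1) * sqrt(T) = 91.1500 * 0.9836353794 * 0.3521093622 * 1.2247448714 = 38.664644


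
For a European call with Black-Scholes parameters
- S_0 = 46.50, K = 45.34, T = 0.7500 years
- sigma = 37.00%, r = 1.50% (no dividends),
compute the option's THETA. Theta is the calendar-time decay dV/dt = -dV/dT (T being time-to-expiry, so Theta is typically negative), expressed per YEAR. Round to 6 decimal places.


d1 = 0.2741638803; d2 = -0.0462655191
phi(d1) = 0.3842271173; exp(-qT) = 1.0000000000; exp(-rT) = 0.9888130446
Theta = -S*exp(-qT)*phi(d1)*sigma/(2*sqrt(T)) - r*K*exp(-rT)*N(d2) + q*S*exp(-qT)*N(d1)
N(d1) = 0.6080206579; N(d2) = 0.4815493108; sqrt(T) = 0.8660254038
Term 1 = -46.5000 * 1.0000000000 * 0.3842271173 * 0.3700 / (2 * 0.8660254038) = -3.8166475973
Term 2 = -0.0150 * 45.3400 * 0.9888130446 * 0.4815493108 = -0.3238379395
Term 3 = 0 (no dividend yield, q = 0)
Theta = -3.8166475973 + (-0.3238379395) + (0.0000000000) = -4.140486

Answer: Theta = -4.140486


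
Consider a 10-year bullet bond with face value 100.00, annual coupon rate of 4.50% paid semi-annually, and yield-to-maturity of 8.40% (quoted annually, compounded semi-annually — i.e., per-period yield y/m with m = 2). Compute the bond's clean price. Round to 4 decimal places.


Answer: Price = 73.9621

Derivation:
Coupon per period c = face * coupon_rate / m = 2.250000
Periods per year m = 2; per-period yield y/m = 0.042000
Number of cashflows N = 20
Cashflows (t years, CF_t, discount factor 1/(1+y/m)^(m*t), PV):
  t = 0.5000: CF_t = 2.250000, DF = 0.959693, PV = 2.159309
  t = 1.0000: CF_t = 2.250000, DF = 0.921010, PV = 2.072274
  t = 1.5000: CF_t = 2.250000, DF = 0.883887, PV = 1.988746
  t = 2.0000: CF_t = 2.250000, DF = 0.848260, PV = 1.908586
  t = 2.5000: CF_t = 2.250000, DF = 0.814069, PV = 1.831656
  t = 3.0000: CF_t = 2.250000, DF = 0.781257, PV = 1.757827
  t = 3.5000: CF_t = 2.250000, DF = 0.749766, PV = 1.686974
  t = 4.0000: CF_t = 2.250000, DF = 0.719545, PV = 1.618977
  t = 4.5000: CF_t = 2.250000, DF = 0.690543, PV = 1.553721
  t = 5.0000: CF_t = 2.250000, DF = 0.662709, PV = 1.491095
  t = 5.5000: CF_t = 2.250000, DF = 0.635997, PV = 1.430993
  t = 6.0000: CF_t = 2.250000, DF = 0.610362, PV = 1.373314
  t = 6.5000: CF_t = 2.250000, DF = 0.585760, PV = 1.317960
  t = 7.0000: CF_t = 2.250000, DF = 0.562150, PV = 1.264837
  t = 7.5000: CF_t = 2.250000, DF = 0.539491, PV = 1.213855
  t = 8.0000: CF_t = 2.250000, DF = 0.517746, PV = 1.164928
  t = 8.5000: CF_t = 2.250000, DF = 0.496877, PV = 1.117973
  t = 9.0000: CF_t = 2.250000, DF = 0.476849, PV = 1.072911
  t = 9.5000: CF_t = 2.250000, DF = 0.457629, PV = 1.029665
  t = 10.0000: CF_t = 102.250000, DF = 0.439183, PV = 44.906472
Price P = sum_t PV_t = 73.962073


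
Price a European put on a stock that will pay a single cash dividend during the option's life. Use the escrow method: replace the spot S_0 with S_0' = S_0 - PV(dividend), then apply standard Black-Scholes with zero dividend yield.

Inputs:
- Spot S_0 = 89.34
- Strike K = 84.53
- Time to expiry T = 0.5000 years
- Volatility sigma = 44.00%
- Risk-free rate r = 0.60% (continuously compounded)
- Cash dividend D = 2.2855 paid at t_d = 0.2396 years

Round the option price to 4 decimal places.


PV(D) = D * exp(-r * t_d) = 2.2855 * 0.99856343 = 2.28221673
S_0' = S_0 - PV(D) = 89.3400 - 2.28221673 = 87.05778327
d1 = (ln(S_0'/K) + (r + sigma^2/2)*T) / (sigma*sqrt(T)) = 0.25991180
d2 = d1 - sigma*sqrt(T) = -0.05121519
exp(-rT) = 0.99700450
N(-d1) = 0.39746591; N(-d2) = 0.52042298
P = K * exp(-rT) * N(-d2) - S_0' * N(-d1) = 84.5300 * 0.99700450 * 0.52042298 - 87.05778327 * 0.39746591 = 9.2571

Answer: Price = 9.2571


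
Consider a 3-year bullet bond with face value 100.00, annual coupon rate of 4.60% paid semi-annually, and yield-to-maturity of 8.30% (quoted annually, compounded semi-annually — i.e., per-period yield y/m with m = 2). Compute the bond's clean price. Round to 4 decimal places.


Answer: Price = 90.3492

Derivation:
Coupon per period c = face * coupon_rate / m = 2.300000
Periods per year m = 2; per-period yield y/m = 0.041500
Number of cashflows N = 6
Cashflows (t years, CF_t, discount factor 1/(1+y/m)^(m*t), PV):
  t = 0.5000: CF_t = 2.300000, DF = 0.960154, PV = 2.208353
  t = 1.0000: CF_t = 2.300000, DF = 0.921895, PV = 2.120358
  t = 1.5000: CF_t = 2.300000, DF = 0.885161, PV = 2.035870
  t = 2.0000: CF_t = 2.300000, DF = 0.849890, PV = 1.954748
  t = 2.5000: CF_t = 2.300000, DF = 0.816025, PV = 1.876858
  t = 3.0000: CF_t = 102.300000, DF = 0.783510, PV = 80.153038
Price P = sum_t PV_t = 90.349226


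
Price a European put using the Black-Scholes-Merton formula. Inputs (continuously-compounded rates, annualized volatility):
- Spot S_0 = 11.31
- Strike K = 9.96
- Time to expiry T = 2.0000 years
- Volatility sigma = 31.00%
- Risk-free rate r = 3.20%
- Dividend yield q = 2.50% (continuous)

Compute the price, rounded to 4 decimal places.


Answer: Price = 1.1239

Derivation:
d1 = (ln(S/K) + (r - q + 0.5*sigma^2) * T) / (sigma * sqrt(T)) = 0.54107405
d2 = d1 - sigma * sqrt(T) = 0.10266784
exp(-rT) = 0.93800500; exp(-qT) = 0.95122942
P = K * exp(-rT) * N(-d2) - S_0 * exp(-qT) * N(-d1)
N(-d1) = 0.29422827; N(-d2) = 0.45911330
P = 9.9600 * 0.93800500 * 0.45911330 - 11.3100 * 0.95122942 * 0.29422827 = 1.1239


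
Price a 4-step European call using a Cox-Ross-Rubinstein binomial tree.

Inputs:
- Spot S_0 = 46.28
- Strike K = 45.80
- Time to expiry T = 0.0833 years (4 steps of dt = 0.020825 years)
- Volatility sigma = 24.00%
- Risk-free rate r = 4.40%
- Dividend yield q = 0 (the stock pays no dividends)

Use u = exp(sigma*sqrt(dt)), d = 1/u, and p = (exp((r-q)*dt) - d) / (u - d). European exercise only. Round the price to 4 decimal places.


Answer: Price = V(0,0) = 1.6181

Derivation:
dt = T/N = 0.020825
u = exp(sigma*sqrt(dt)) = 1.035241; d = 1/u = 0.965959
p = (exp((r-q)*dt) - d) / (u - d) = 0.504574
Discount per step: exp(-r*dt) = 0.999084
Stock lattice S(k, i) with i counting down-moves:
  k=0: S(0,0) = 46.2800
  k=1: S(1,0) = 47.9109; S(1,1) = 44.7046
  k=2: S(2,0) = 49.5994; S(2,1) = 46.2800; S(2,2) = 43.1828
  k=3: S(3,0) = 51.3473; S(3,1) = 47.9109; S(3,2) = 44.7046; S(3,3) = 41.7128
  k=4: S(4,0) = 53.1568; S(4,1) = 49.5994; S(4,2) = 46.2800; S(4,3) = 43.1828; S(4,4) = 40.2928
Terminal payoffs V(N, i) = max(S_T - K, 0):
  V(4,0) = 7.356811; V(4,1) = 3.799367; V(4,2) = 0.480000; V(4,3) = 0.000000; V(4,4) = 0.000000
Backward induction: V(k, i) = exp(-r*dt) * [p * V(k+1, i) + (1-p) * V(k+1, i+1)].
  V(3,0) = exp(-r*dt) * [p*7.356811 + (1-p)*3.799367] = 5.589238
  V(3,1) = exp(-r*dt) * [p*3.799367 + (1-p)*0.480000] = 2.152893
  V(3,2) = exp(-r*dt) * [p*0.480000 + (1-p)*0.000000] = 0.241974
  V(3,3) = exp(-r*dt) * [p*0.000000 + (1-p)*0.000000] = 0.000000
  V(2,0) = exp(-r*dt) * [p*5.589238 + (1-p)*2.152893] = 3.883223
  V(2,1) = exp(-r*dt) * [p*2.152893 + (1-p)*0.241974] = 1.205069
  V(2,2) = exp(-r*dt) * [p*0.241974 + (1-p)*0.000000] = 0.121982
  V(1,0) = exp(-r*dt) * [p*3.883223 + (1-p)*1.205069] = 2.554055
  V(1,1) = exp(-r*dt) * [p*1.205069 + (1-p)*0.121982] = 0.667867
  V(0,0) = exp(-r*dt) * [p*2.554055 + (1-p)*0.667867] = 1.618105


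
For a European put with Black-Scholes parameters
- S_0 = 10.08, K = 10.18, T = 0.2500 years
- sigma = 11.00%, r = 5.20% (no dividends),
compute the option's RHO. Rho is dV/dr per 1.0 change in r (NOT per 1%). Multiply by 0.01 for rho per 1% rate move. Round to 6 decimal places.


Answer: Rho = -1.226627

Derivation:
d1 = 0.0843773004; d2 = 0.0293773004
phi(d1) = 0.3975246646; exp(-qT) = 1.0000000000; exp(-rT) = 0.9870841350
N(-d2) = 0.4882818383
Rho = -K*T*exp(-rT)*N(-d2) = -10.1800 * 0.2500 * 0.9870841350 * 0.4882818383 = -1.226627


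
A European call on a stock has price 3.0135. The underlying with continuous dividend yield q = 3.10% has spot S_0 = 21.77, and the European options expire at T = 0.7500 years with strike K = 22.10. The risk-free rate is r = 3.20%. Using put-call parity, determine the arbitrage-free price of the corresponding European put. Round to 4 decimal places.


Put-call parity: C - P = S_0 * exp(-qT) - K * exp(-rT).
S_0 * exp(-qT) = 21.7700 * 0.97701820 = 21.26968619
K * exp(-rT) = 22.1000 * 0.97628571 = 21.57591419
P = C - S*exp(-qT) + K*exp(-rT)
P = 3.0135 - 21.26968619 + 21.57591419 = 3.3197

Answer: Put price = 3.3197


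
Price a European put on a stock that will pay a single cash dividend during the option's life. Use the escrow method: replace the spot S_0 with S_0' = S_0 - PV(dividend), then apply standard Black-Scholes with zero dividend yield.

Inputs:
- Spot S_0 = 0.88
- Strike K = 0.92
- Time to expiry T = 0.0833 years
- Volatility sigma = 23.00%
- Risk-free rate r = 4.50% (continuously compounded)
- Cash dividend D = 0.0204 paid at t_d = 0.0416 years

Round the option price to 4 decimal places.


PV(D) = D * exp(-r * t_d) = 0.0204 * 0.99812975 = 0.02036185
S_0' = S_0 - PV(D) = 0.8800 - 0.02036185 = 0.85963815
d1 = (ln(S_0'/K) + (r + sigma^2/2)*T) / (sigma*sqrt(T)) = -0.93263740
d2 = d1 - sigma*sqrt(T) = -0.99901940
exp(-rT) = 0.99625852
N(-d1) = 0.82449639; N(-d2) = 0.84110735
P = K * exp(-rT) * N(-d2) - S_0' * N(-d1) = 0.9200 * 0.99625852 * 0.84110735 - 0.85963815 * 0.82449639 = 0.0622

Answer: Price = 0.0622


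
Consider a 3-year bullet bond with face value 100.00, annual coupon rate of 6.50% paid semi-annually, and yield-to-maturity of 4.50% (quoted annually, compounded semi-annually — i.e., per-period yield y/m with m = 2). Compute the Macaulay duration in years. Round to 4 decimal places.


Answer: Macaulay duration = 2.7807 years

Derivation:
Coupon per period c = face * coupon_rate / m = 3.250000
Periods per year m = 2; per-period yield y/m = 0.022500
Number of cashflows N = 6
Cashflows (t years, CF_t, discount factor 1/(1+y/m)^(m*t), PV):
  t = 0.5000: CF_t = 3.250000, DF = 0.977995, PV = 3.178484
  t = 1.0000: CF_t = 3.250000, DF = 0.956474, PV = 3.108542
  t = 1.5000: CF_t = 3.250000, DF = 0.935427, PV = 3.040139
  t = 2.0000: CF_t = 3.250000, DF = 0.914843, PV = 2.973241
  t = 2.5000: CF_t = 3.250000, DF = 0.894712, PV = 2.907815
  t = 3.0000: CF_t = 103.250000, DF = 0.875024, PV = 90.346256
Price P = sum_t PV_t = 105.554477
Macaulay numerator sum_t t * PV_t:
  t * PV_t at t = 0.5000: 1.589242
  t * PV_t at t = 1.0000: 3.108542
  t * PV_t at t = 1.5000: 4.560208
  t * PV_t at t = 2.0000: 5.946482
  t * PV_t at t = 2.5000: 7.269538
  t * PV_t at t = 3.0000: 271.038768
Macaulay duration D = (sum_t t * PV_t) / P = 293.512780 / 105.554477 = 2.780676


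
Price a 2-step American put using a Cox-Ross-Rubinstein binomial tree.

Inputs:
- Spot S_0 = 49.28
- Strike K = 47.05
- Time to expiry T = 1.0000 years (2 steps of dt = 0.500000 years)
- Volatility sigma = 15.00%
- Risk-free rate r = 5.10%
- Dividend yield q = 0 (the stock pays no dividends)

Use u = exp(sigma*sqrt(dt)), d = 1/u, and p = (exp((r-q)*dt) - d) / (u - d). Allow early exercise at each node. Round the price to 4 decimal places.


Answer: Price = V(0,0) = 1.1204

Derivation:
dt = T/N = 0.500000
u = exp(sigma*sqrt(dt)) = 1.111895; d = 1/u = 0.899365
p = (exp((r-q)*dt) - d) / (u - d) = 0.595034
Discount per step: exp(-r*dt) = 0.974822
Stock lattice S(k, i) with i counting down-moves:
  k=0: S(0,0) = 49.2800
  k=1: S(1,0) = 54.7942; S(1,1) = 44.3207
  k=2: S(2,0) = 60.9254; S(2,1) = 49.2800; S(2,2) = 39.8605
Terminal payoffs V(N, i) = max(K - S_T, 0):
  V(2,0) = 0.000000; V(2,1) = 0.000000; V(2,2) = 7.189483
Backward induction: V(k, i) = exp(-r*dt) * [p * V(k+1, i) + (1-p) * V(k+1, i+1)]; then take max(V_cont, immediate exercise) for American.
  V(1,0) = exp(-r*dt) * [p*0.000000 + (1-p)*0.000000] = 0.000000; exercise = 0.000000; V(1,0) = max -> 0.000000
  V(1,1) = exp(-r*dt) * [p*0.000000 + (1-p)*7.189483] = 2.838190; exercise = 2.729279; V(1,1) = max -> 2.838190
  V(0,0) = exp(-r*dt) * [p*0.000000 + (1-p)*2.838190] = 1.120431; exercise = 0.000000; V(0,0) = max -> 1.120431


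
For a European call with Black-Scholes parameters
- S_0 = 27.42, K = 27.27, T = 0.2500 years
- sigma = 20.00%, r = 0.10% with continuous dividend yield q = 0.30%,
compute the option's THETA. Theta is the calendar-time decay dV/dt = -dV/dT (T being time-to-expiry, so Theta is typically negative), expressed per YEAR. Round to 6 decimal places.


Answer: Theta = -2.144549

Derivation:
d1 = 0.0998547728; d2 = -0.0001452272
phi(d1) = 0.3969583082; exp(-qT) = 0.9992502812; exp(-rT) = 0.9997500312
Theta = -S*exp(-qT)*phi(d1)*sigma/(2*sqrt(T)) - r*K*exp(-rT)*N(d2) + q*S*exp(-qT)*N(d1)
N(d1) = 0.5397701885; N(d2) = 0.4999420627; sqrt(T) = 0.5000000000
Term 1 = -27.4200 * 0.9992502812 * 0.3969583082 * 0.2000 / (2 * 0.5000000000) = -2.1752872848
Term 2 = -0.0010 * 27.2700 * 0.9997500312 * 0.4999420627 = -0.0136300121
Term 3 = 0.0030 * 27.4200 * 0.9992502812 * 0.5397701885 = 0.0443682071
Theta = -2.1752872848 + (-0.0136300121) + (0.0443682071) = -2.144549


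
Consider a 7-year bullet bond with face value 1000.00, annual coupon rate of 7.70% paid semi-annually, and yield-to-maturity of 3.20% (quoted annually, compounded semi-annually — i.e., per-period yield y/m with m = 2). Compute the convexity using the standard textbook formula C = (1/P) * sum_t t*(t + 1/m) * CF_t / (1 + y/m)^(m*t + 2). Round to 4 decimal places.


Coupon per period c = face * coupon_rate / m = 38.500000
Periods per year m = 2; per-period yield y/m = 0.016000
Number of cashflows N = 14
Cashflows (t years, CF_t, discount factor 1/(1+y/m)^(m*t), PV):
  t = 0.5000: CF_t = 38.500000, DF = 0.984252, PV = 37.893701
  t = 1.0000: CF_t = 38.500000, DF = 0.968752, PV = 37.296950
  t = 1.5000: CF_t = 38.500000, DF = 0.953496, PV = 36.709596
  t = 2.0000: CF_t = 38.500000, DF = 0.938480, PV = 36.131492
  t = 2.5000: CF_t = 38.500000, DF = 0.923701, PV = 35.562492
  t = 3.0000: CF_t = 38.500000, DF = 0.909155, PV = 35.002453
  t = 3.5000: CF_t = 38.500000, DF = 0.894837, PV = 34.451233
  t = 4.0000: CF_t = 38.500000, DF = 0.880745, PV = 33.908694
  t = 4.5000: CF_t = 38.500000, DF = 0.866875, PV = 33.374699
  t = 5.0000: CF_t = 38.500000, DF = 0.853224, PV = 32.849113
  t = 5.5000: CF_t = 38.500000, DF = 0.839787, PV = 32.331804
  t = 6.0000: CF_t = 38.500000, DF = 0.826562, PV = 31.822642
  t = 6.5000: CF_t = 38.500000, DF = 0.813545, PV = 31.321498
  t = 7.0000: CF_t = 1038.500000, DF = 0.800734, PV = 831.561913
Price P = sum_t PV_t = 1280.218281
Convexity numerator sum_t t*(t + 1/m) * CF_t / (1+y/m)^(m*t + 2):
  t = 0.5000: term = 18.354798
  t = 1.0000: term = 54.197238
  t = 1.5000: term = 106.687477
  t = 2.0000: term = 175.012265
  t = 2.5000: term = 258.384250
  t = 3.0000: term = 356.041289
  t = 3.5000: term = 467.245786
  t = 4.0000: term = 591.284038
  t = 4.5000: term = 727.465598
  t = 5.0000: term = 875.122657
  t = 5.5000: term = 1033.609438
  t = 6.0000: term = 1202.301601
  t = 6.5000: term = 1380.595670
  t = 7.0000: term = 42292.803749
Convexity = (1/P) * sum = 49539.105854 / 1280.218281 = 38.695828

Answer: Convexity = 38.6958


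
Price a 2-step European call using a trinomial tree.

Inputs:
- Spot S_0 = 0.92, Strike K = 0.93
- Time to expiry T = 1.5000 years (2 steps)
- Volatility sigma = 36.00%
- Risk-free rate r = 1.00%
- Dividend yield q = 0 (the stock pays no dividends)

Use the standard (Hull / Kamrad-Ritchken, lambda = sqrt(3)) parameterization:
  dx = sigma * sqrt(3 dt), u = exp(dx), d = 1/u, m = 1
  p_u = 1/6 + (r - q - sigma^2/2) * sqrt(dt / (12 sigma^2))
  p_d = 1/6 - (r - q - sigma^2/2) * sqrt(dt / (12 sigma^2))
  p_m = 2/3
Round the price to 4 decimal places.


Answer: Price = V(0,0) = 0.1386

Derivation:
dt = T/N = 0.750000; dx = sigma*sqrt(3*dt) = 0.540000
u = exp(dx) = 1.716007; d = 1/u = 0.582748
p_u = 0.128611, p_m = 0.666667, p_d = 0.204722
Discount per step: exp(-r*dt) = 0.992528
Stock lattice S(k, j) with j the centered position index:
  k=0: S(0,+0) = 0.9200
  k=1: S(1,-1) = 0.5361; S(1,+0) = 0.9200; S(1,+1) = 1.5787
  k=2: S(2,-2) = 0.3124; S(2,-1) = 0.5361; S(2,+0) = 0.9200; S(2,+1) = 1.5787; S(2,+2) = 2.7091
Terminal payoffs V(N, j) = max(S_T - K, 0):
  V(2,-2) = 0.000000; V(2,-1) = 0.000000; V(2,+0) = 0.000000; V(2,+1) = 0.648726; V(2,+2) = 1.779105
Backward induction: V(k, j) = exp(-r*dt) * [p_u * V(k+1, j+1) + p_m * V(k+1, j) + p_d * V(k+1, j-1)]
  V(1,-1) = exp(-r*dt) * [p_u*0.000000 + p_m*0.000000 + p_d*0.000000] = 0.000000
  V(1,+0) = exp(-r*dt) * [p_u*0.648726 + p_m*0.000000 + p_d*0.000000] = 0.082810
  V(1,+1) = exp(-r*dt) * [p_u*1.779105 + p_m*0.648726 + p_d*0.000000] = 0.656356
  V(0,+0) = exp(-r*dt) * [p_u*0.656356 + p_m*0.082810 + p_d*0.000000] = 0.138578


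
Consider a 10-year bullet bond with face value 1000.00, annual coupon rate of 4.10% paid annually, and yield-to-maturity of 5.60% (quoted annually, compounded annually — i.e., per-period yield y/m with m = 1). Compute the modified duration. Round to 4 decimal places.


Answer: Modified duration = 7.8461

Derivation:
Coupon per period c = face * coupon_rate / m = 41.000000
Periods per year m = 1; per-period yield y/m = 0.056000
Number of cashflows N = 10
Cashflows (t years, CF_t, discount factor 1/(1+y/m)^(m*t), PV):
  t = 1.0000: CF_t = 41.000000, DF = 0.946970, PV = 38.825758
  t = 2.0000: CF_t = 41.000000, DF = 0.896752, PV = 36.766816
  t = 3.0000: CF_t = 41.000000, DF = 0.849197, PV = 34.817060
  t = 4.0000: CF_t = 41.000000, DF = 0.804163, PV = 32.970701
  t = 5.0000: CF_t = 41.000000, DF = 0.761518, PV = 31.222255
  t = 6.0000: CF_t = 41.000000, DF = 0.721135, PV = 29.566529
  t = 7.0000: CF_t = 41.000000, DF = 0.682893, PV = 27.998607
  t = 8.0000: CF_t = 41.000000, DF = 0.646679, PV = 26.513833
  t = 9.0000: CF_t = 41.000000, DF = 0.612385, PV = 25.107796
  t = 10.0000: CF_t = 1041.000000, DF = 0.579910, PV = 603.686616
Price P = sum_t PV_t = 887.475972
First compute Macaulay numerator sum_t t * PV_t:
  t * PV_t at t = 1.0000: 38.825758
  t * PV_t at t = 2.0000: 73.533632
  t * PV_t at t = 3.0000: 104.451181
  t * PV_t at t = 4.0000: 131.882805
  t * PV_t at t = 5.0000: 156.111275
  t * PV_t at t = 6.0000: 177.399176
  t * PV_t at t = 7.0000: 195.990251
  t * PV_t at t = 8.0000: 212.110661
  t * PV_t at t = 9.0000: 225.970165
  t * PV_t at t = 10.0000: 6036.866161
Macaulay duration D = 7353.141065 / 887.475972 = 8.285454
Modified duration = D / (1 + y/m) = 8.285454 / (1 + 0.056000) = 7.846074


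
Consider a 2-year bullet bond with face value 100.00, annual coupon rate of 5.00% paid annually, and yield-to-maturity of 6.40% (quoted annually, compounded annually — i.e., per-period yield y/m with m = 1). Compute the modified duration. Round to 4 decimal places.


Coupon per period c = face * coupon_rate / m = 5.000000
Periods per year m = 1; per-period yield y/m = 0.064000
Number of cashflows N = 2
Cashflows (t years, CF_t, discount factor 1/(1+y/m)^(m*t), PV):
  t = 1.0000: CF_t = 5.000000, DF = 0.939850, PV = 4.699248
  t = 2.0000: CF_t = 105.000000, DF = 0.883317, PV = 92.748318
Price P = sum_t PV_t = 97.447566
First compute Macaulay numerator sum_t t * PV_t:
  t * PV_t at t = 1.0000: 4.699248
  t * PV_t at t = 2.0000: 185.496636
Macaulay duration D = 190.195884 / 97.447566 = 1.951777
Modified duration = D / (1 + y/m) = 1.951777 / (1 + 0.064000) = 1.834377

Answer: Modified duration = 1.8344


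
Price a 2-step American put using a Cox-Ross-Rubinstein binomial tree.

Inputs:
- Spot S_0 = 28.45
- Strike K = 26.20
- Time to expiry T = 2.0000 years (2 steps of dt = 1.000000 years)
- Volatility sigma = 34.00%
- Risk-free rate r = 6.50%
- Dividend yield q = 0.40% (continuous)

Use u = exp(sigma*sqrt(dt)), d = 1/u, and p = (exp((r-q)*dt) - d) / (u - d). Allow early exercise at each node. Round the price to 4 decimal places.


dt = T/N = 1.000000
u = exp(sigma*sqrt(dt)) = 1.404948; d = 1/u = 0.711770
p = (exp((r-q)*dt) - d) / (u - d) = 0.506549
Discount per step: exp(-r*dt) = 0.937067
Stock lattice S(k, i) with i counting down-moves:
  k=0: S(0,0) = 28.4500
  k=1: S(1,0) = 39.9708; S(1,1) = 20.2499
  k=2: S(2,0) = 56.1568; S(2,1) = 28.4500; S(2,2) = 14.4133
Terminal payoffs V(N, i) = max(K - S_T, 0):
  V(2,0) = 0.000000; V(2,1) = 0.000000; V(2,2) = 11.786747
Backward induction: V(k, i) = exp(-r*dt) * [p * V(k+1, i) + (1-p) * V(k+1, i+1)]; then take max(V_cont, immediate exercise) for American.
  V(1,0) = exp(-r*dt) * [p*0.000000 + (1-p)*0.000000] = 0.000000; exercise = 0.000000; V(1,0) = max -> 0.000000
  V(1,1) = exp(-r*dt) * [p*0.000000 + (1-p)*11.786747] = 5.450149; exercise = 5.950134; V(1,1) = max -> 5.950134
  V(0,0) = exp(-r*dt) * [p*0.000000 + (1-p)*5.950134] = 2.751321; exercise = 0.000000; V(0,0) = max -> 2.751321

Answer: Price = V(0,0) = 2.7513


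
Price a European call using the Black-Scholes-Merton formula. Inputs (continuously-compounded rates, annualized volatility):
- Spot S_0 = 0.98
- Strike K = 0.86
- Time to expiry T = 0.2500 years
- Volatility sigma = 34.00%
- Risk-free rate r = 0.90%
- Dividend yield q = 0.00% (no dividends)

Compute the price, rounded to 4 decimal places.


d1 = (ln(S/K) + (r - q + 0.5*sigma^2) * T) / (sigma * sqrt(T)) = 0.86658931
d2 = d1 - sigma * sqrt(T) = 0.69658931
exp(-rT) = 0.99775253; exp(-qT) = 1.00000000
C = S_0 * exp(-qT) * N(d1) - K * exp(-rT) * N(d2)
N(d1) = 0.80691646; N(d2) = 0.75697008
C = 0.9800 * 1.00000000 * 0.80691646 - 0.8600 * 0.99775253 * 0.75697008 = 0.1412

Answer: Price = 0.1412


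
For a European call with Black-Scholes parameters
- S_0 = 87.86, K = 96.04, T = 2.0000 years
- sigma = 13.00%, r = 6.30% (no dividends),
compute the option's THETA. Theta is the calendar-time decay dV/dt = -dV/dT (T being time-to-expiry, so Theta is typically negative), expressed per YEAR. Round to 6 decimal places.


Answer: Theta = -4.442374

Derivation:
d1 = 0.2930678420; d2 = 0.1092200789
phi(d1) = 0.3821726102; exp(-qT) = 1.0000000000; exp(-rT) = 0.8816148468
Theta = -S*exp(-qT)*phi(d1)*sigma/(2*sqrt(T)) - r*K*exp(-rT)*N(d2) + q*S*exp(-qT)*N(d1)
N(d1) = 0.6152648518; N(d2) = 0.5434860325; sqrt(T) = 1.4142135624
Term 1 = -87.8600 * 1.0000000000 * 0.3821726102 * 0.1300 / (2 * 1.4142135624) = -1.5432955938
Term 2 = -0.0630 * 96.0400 * 0.8816148468 * 0.5434860325 = -2.8990785550
Term 3 = 0 (no dividend yield, q = 0)
Theta = -1.5432955938 + (-2.8990785550) + (0.0000000000) = -4.442374


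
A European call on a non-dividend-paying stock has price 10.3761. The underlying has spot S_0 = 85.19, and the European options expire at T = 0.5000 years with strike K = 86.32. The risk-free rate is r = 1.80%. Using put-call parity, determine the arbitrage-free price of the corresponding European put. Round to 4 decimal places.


Answer: Put price = 10.7327

Derivation:
Put-call parity: C - P = S_0 * exp(-qT) - K * exp(-rT).
S_0 * exp(-qT) = 85.1900 * 1.00000000 = 85.19000000
K * exp(-rT) = 86.3200 * 0.99104038 = 85.54660550
P = C - S*exp(-qT) + K*exp(-rT)
P = 10.3761 - 85.19000000 + 85.54660550 = 10.7327


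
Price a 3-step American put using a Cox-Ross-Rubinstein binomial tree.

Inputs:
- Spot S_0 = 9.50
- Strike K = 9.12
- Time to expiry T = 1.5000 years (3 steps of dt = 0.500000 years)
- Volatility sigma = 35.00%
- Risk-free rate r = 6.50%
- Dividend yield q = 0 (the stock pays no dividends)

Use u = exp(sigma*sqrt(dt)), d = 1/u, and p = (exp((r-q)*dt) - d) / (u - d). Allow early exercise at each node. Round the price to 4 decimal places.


Answer: Price = V(0,0) = 1.1485

Derivation:
dt = T/N = 0.500000
u = exp(sigma*sqrt(dt)) = 1.280803; d = 1/u = 0.780760
p = (exp((r-q)*dt) - d) / (u - d) = 0.504504
Discount per step: exp(-r*dt) = 0.968022
Stock lattice S(k, i) with i counting down-moves:
  k=0: S(0,0) = 9.5000
  k=1: S(1,0) = 12.1676; S(1,1) = 7.4172
  k=2: S(2,0) = 15.5843; S(2,1) = 9.5000; S(2,2) = 5.7911
  k=3: S(3,0) = 19.9605; S(3,1) = 12.1676; S(3,2) = 7.4172; S(3,3) = 4.5214
Terminal payoffs V(N, i) = max(K - S_T, 0):
  V(3,0) = 0.000000; V(3,1) = 0.000000; V(3,2) = 1.702779; V(3,3) = 4.598564
Backward induction: V(k, i) = exp(-r*dt) * [p * V(k+1, i) + (1-p) * V(k+1, i+1)]; then take max(V_cont, immediate exercise) for American.
  V(2,0) = exp(-r*dt) * [p*0.000000 + (1-p)*0.000000] = 0.000000; exercise = 0.000000; V(2,0) = max -> 0.000000
  V(2,1) = exp(-r*dt) * [p*0.000000 + (1-p)*1.702779] = 0.816740; exercise = 0.000000; V(2,1) = max -> 0.816740
  V(2,2) = exp(-r*dt) * [p*1.702779 + (1-p)*4.598564] = 3.037295; exercise = 3.328930; V(2,2) = max -> 3.328930
  V(1,0) = exp(-r*dt) * [p*0.000000 + (1-p)*0.816740] = 0.391750; exercise = 0.000000; V(1,0) = max -> 0.391750
  V(1,1) = exp(-r*dt) * [p*0.816740 + (1-p)*3.328930] = 1.995597; exercise = 1.702779; V(1,1) = max -> 1.995597
  V(0,0) = exp(-r*dt) * [p*0.391750 + (1-p)*1.995597] = 1.148510; exercise = 0.000000; V(0,0) = max -> 1.148510


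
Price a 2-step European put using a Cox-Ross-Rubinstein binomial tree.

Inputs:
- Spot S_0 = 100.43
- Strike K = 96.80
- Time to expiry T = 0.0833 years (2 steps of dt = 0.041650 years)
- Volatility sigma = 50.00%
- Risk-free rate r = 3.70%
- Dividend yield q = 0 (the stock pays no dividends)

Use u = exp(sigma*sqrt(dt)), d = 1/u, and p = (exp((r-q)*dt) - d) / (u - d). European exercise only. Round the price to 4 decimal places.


Answer: Price = V(0,0) = 3.9875

Derivation:
dt = T/N = 0.041650
u = exp(sigma*sqrt(dt)) = 1.107430; d = 1/u = 0.902992
p = (exp((r-q)*dt) - d) / (u - d) = 0.482056
Discount per step: exp(-r*dt) = 0.998460
Stock lattice S(k, i) with i counting down-moves:
  k=0: S(0,0) = 100.4300
  k=1: S(1,0) = 111.2192; S(1,1) = 90.6875
  k=2: S(2,0) = 123.1674; S(2,1) = 100.4300; S(2,2) = 81.8901
Terminal payoffs V(N, i) = max(K - S_T, 0):
  V(2,0) = 0.000000; V(2,1) = 0.000000; V(2,2) = 14.909937
Backward induction: V(k, i) = exp(-r*dt) * [p * V(k+1, i) + (1-p) * V(k+1, i+1)].
  V(1,0) = exp(-r*dt) * [p*0.000000 + (1-p)*0.000000] = 0.000000
  V(1,1) = exp(-r*dt) * [p*0.000000 + (1-p)*14.909937] = 7.710628
  V(0,0) = exp(-r*dt) * [p*0.000000 + (1-p)*7.710628] = 3.987528


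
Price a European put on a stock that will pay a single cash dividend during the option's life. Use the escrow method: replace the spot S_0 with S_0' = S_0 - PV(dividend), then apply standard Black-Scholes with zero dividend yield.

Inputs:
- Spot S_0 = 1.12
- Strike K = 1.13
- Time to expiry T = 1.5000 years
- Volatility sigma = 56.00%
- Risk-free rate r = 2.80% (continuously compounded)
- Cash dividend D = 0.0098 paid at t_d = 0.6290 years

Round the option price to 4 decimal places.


PV(D) = D * exp(-r * t_d) = 0.0098 * 0.98254218 = 0.00962891
S_0' = S_0 - PV(D) = 1.1200 - 0.00962891 = 1.11037109
d1 = (ln(S_0'/K) + (r + sigma^2/2)*T) / (sigma*sqrt(T)) = 0.37861623
d2 = d1 - sigma*sqrt(T) = -0.30724090
exp(-rT) = 0.95886978
N(-d1) = 0.35248643; N(-d2) = 0.62066999
P = K * exp(-rT) * N(-d2) - S_0' * N(-d1) = 1.1300 * 0.95886978 * 0.62066999 - 1.11037109 * 0.35248643 = 0.2811

Answer: Price = 0.2811


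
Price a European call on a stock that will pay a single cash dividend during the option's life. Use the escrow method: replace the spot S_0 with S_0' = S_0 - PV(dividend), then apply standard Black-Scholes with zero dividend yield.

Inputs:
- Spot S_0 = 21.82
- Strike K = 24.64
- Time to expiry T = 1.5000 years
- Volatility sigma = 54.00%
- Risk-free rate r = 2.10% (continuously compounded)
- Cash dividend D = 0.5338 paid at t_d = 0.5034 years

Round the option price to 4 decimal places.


Answer: Price = 4.6440

Derivation:
PV(D) = D * exp(-r * t_d) = 0.5338 * 0.98948428 = 0.52818671
S_0' = S_0 - PV(D) = 21.8200 - 0.52818671 = 21.29181329
d1 = (ln(S_0'/K) + (r + sigma^2/2)*T) / (sigma*sqrt(T)) = 0.15748028
d2 = d1 - sigma*sqrt(T) = -0.50388195
exp(-rT) = 0.96899096
N(d1) = 0.56256682; N(d2) = 0.30717217
C = S_0' * N(d1) - K * exp(-rT) * N(d2) = 21.29181329 * 0.56256682 - 24.6400 * 0.96899096 * 0.30717217 = 4.6440


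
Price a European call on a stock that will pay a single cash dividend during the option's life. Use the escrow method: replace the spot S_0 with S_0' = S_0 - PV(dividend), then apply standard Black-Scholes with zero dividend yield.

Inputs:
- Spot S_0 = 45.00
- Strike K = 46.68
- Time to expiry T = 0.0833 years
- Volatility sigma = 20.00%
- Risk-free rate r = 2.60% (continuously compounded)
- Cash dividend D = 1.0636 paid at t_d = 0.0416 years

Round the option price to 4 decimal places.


PV(D) = D * exp(-r * t_d) = 1.0636 * 0.99891898 = 1.06245023
S_0' = S_0 - PV(D) = 45.0000 - 1.06245023 = 43.93754977
d1 = (ln(S_0'/K) + (r + sigma^2/2)*T) / (sigma*sqrt(T)) = -0.98252403
d2 = d1 - sigma*sqrt(T) = -1.04024751
exp(-rT) = 0.99783654
N(d1) = 0.16292087; N(d2) = 0.14911246
C = S_0' * N(d1) - K * exp(-rT) * N(d2) = 43.93754977 * 0.16292087 - 46.6800 * 0.99783654 * 0.14911246 = 0.2128

Answer: Price = 0.2128


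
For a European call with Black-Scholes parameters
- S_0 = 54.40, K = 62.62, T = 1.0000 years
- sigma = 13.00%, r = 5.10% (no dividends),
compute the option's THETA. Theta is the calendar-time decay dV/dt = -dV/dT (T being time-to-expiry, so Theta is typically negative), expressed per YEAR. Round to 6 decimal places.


Answer: Theta = -1.843333

Derivation:
d1 = -0.6251581695; d2 = -0.7551581695
phi(d1) = 0.3281285254; exp(-qT) = 1.0000000000; exp(-rT) = 0.9502786705
Theta = -S*exp(-qT)*phi(d1)*sigma/(2*sqrt(T)) - r*K*exp(-rT)*N(d2) + q*S*exp(-qT)*N(d1)
N(d1) = 0.2659336266; N(d2) = 0.2250770421; sqrt(T) = 1.0000000000
Term 1 = -54.4000 * 1.0000000000 * 0.3281285254 * 0.1300 / (2 * 1.0000000000) = -1.1602624658
Term 2 = -0.0510 * 62.6200 * 0.9502786705 * 0.2250770421 = -0.6830703273
Term 3 = 0 (no dividend yield, q = 0)
Theta = -1.1602624658 + (-0.6830703273) + (0.0000000000) = -1.843333
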